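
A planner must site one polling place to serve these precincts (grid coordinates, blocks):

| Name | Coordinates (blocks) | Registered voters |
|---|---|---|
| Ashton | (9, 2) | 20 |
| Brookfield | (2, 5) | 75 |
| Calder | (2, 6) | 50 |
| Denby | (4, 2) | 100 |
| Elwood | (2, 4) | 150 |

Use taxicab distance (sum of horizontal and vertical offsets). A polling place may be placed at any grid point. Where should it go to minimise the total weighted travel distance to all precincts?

Manhattan distance separates: Σwᵢ(|x−xᵢ|+|y−yᵢ|) = Σwᵢ|x−xᵢ| + Σwᵢ|y−yᵢ|, so x and y are optimised independently as 1-D weighted medians.
Total weight W = 395; half = 197.5.
x-coordinate, sorted with cumulative weight:
  x=2 (Brookfield, w=75) cum 75
  x=2 (Calder, w=50) cum 125
  x=2 (Elwood, w=150) cum 275  ← median
  x=4 (Denby, w=100) cum 375
  x=9 (Ashton, w=20) cum 395
⇒ x* = 2
y-coordinate, sorted with cumulative weight:
  y=2 (Ashton, w=20) cum 20
  y=2 (Denby, w=100) cum 120
  y=4 (Elwood, w=150) cum 270  ← median
  y=5 (Brookfield, w=75) cum 345
  y=6 (Calder, w=50) cum 395
⇒ y* = 4

(2, 4)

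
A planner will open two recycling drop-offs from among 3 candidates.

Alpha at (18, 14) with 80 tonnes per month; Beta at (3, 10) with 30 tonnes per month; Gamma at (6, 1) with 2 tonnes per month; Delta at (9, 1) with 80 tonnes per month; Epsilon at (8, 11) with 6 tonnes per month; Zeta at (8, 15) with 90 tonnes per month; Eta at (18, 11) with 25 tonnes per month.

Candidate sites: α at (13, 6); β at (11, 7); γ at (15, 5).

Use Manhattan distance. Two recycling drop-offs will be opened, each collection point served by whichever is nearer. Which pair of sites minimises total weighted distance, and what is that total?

{β, γ}, total 3209

Evaluate every pair (each demand assigned to the nearer of the two):
  {β, γ}: total = 3209
  {α, β}: total = 3314
  {α, γ}: total = 3669
Best pair: {β, γ} with total 3209.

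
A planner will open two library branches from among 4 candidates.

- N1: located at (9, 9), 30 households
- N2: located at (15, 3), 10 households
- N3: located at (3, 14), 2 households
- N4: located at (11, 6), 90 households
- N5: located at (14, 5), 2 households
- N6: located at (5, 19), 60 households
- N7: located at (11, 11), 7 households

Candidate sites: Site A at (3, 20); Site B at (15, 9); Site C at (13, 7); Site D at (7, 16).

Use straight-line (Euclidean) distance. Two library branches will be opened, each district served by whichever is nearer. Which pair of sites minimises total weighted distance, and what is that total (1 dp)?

{Site A, Site C}, total 562.1

Evaluate every pair (each demand assigned to the nearer of the two):
  {Site A, Site C}: total = 562.1
  {Site C, Site D}: total = 641.2
  {Site A, Site B}: total = 875.7
  {Site B, Site D}: total = 954.8
  {Site B, Site C}: total = 1288.8
  {Site A, Site D}: total = 1554.4
Best pair: {Site A, Site C} with total 562.1.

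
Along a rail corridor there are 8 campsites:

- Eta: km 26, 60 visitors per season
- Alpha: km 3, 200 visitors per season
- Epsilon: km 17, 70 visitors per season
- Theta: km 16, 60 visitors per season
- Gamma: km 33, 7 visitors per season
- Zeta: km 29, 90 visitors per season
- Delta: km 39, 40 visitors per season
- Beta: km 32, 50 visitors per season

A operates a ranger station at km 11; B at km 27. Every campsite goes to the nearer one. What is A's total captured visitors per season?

330

The indifferent point is the midpoint (11+27)/2 = 19; campsites left of it (closer to A at 11) go to A, those right go to B.
  Alpha at 3 (w=200) → A
  Theta at 16 (w=60) → A
  Epsilon at 17 (w=70) → A
  Eta at 26 (w=60) → B
  Zeta at 29 (w=90) → B
  Beta at 32 (w=50) → B
  Gamma at 33 (w=7) → B
  Delta at 39 (w=40) → B
A captures 330; B captures 247.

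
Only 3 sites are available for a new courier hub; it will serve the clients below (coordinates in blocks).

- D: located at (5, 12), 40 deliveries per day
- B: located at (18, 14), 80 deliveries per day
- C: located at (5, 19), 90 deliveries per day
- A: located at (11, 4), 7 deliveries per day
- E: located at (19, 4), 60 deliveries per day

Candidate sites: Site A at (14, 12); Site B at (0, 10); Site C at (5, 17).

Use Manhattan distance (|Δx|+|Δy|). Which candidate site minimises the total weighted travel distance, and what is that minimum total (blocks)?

Site A, total 3137 blocks

Total weighted distance at each candidate:
  Site A (14, 12): total = 3137
  Site B (0, 10): total = 4919
  Site C (5, 17): total = 3413
Minimum is at Site A with total 3137 blocks.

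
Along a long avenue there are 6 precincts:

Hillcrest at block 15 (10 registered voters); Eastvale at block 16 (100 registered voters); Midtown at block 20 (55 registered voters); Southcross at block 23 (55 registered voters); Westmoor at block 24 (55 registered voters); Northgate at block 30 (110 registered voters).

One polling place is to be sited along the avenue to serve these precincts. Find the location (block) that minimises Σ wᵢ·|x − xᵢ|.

x = 23

For a sum of weighted absolute distances on a line, the optimum is the weighted median (not the mean). Total weight W = 385; half-weight = 192.5.
Sort by position and accumulate weight:
  block 15 (Hillcrest, w=10) → cum 10
  block 16 (Eastvale, w=100) → cum 110
  block 20 (Midtown, w=55) → cum 165
  block 23 (Southcross, w=55) → cum 220  ≥ 192.5 → median here
  block 24 (Westmoor, w=55) → cum 275
  block 30 (Northgate, w=110) → cum 385
Optimal location: block 23.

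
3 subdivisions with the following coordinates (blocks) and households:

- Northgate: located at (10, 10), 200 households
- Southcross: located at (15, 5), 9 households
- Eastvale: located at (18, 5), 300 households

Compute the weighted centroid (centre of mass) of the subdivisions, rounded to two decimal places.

The minimiser of Σwᵢ‖p−pᵢ‖² is the weighted centroid p* = (Σwᵢpᵢ)/(Σwᵢ).
Σwᵢ = 509.
Σwᵢxᵢ = 200·10 + 9·15 + 300·18 = 7535.
Σwᵢyᵢ = 200·10 + 9·5 + 300·5 = 3545.
x* = 7535/509 = 14.80, y* = 3545/509 = 6.96.

(14.80, 6.96)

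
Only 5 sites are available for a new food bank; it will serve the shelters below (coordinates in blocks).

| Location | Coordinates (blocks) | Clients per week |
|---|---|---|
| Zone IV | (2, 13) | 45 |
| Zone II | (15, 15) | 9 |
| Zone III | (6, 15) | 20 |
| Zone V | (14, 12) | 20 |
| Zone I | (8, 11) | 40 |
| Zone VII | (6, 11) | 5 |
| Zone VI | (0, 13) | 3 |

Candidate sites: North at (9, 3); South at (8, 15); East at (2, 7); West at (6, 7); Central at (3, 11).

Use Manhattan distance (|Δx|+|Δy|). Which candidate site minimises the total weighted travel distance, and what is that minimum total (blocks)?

Total weighted distance at each candidate:
  North (9, 3): total = 1979
  South (8, 15): total = 863
  East (2, 7): total = 1503
  West (6, 7): total = 1319
  Central (3, 11): total = 889
Minimum is at South with total 863 blocks.

South, total 863 blocks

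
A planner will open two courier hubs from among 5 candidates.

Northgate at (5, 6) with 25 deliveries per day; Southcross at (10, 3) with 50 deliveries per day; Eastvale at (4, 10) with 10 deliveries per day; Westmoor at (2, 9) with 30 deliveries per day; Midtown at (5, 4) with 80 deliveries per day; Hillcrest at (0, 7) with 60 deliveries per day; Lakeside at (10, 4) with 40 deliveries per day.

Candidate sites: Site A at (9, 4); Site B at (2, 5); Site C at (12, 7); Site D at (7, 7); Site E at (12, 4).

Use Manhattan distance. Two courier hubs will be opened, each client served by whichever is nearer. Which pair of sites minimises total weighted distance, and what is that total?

{Site A, Site B}, total 990

Evaluate every pair (each demand assigned to the nearer of the two):
  {Site A, Site B}: total = 990
  {Site B, Site E}: total = 1080
  {Site A, Site D}: total = 1225
  {Site B, Site C}: total = 1350
  {Site D, Site E}: total = 1395
  {Site B, Site D}: total = 1405
  {Site C, Site D}: total = 1665
  {Site A, Site C}: total = 1800
  {Site A, Site E}: total = 1800
  {Site C, Site E}: total = 2180
Best pair: {Site A, Site B} with total 990.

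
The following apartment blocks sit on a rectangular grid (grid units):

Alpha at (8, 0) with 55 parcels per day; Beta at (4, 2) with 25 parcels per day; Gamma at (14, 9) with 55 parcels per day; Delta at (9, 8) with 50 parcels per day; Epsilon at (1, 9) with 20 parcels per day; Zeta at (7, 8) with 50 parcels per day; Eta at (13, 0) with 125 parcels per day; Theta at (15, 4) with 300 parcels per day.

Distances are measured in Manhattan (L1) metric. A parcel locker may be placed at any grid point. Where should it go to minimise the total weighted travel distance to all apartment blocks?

Manhattan distance separates: Σwᵢ(|x−xᵢ|+|y−yᵢ|) = Σwᵢ|x−xᵢ| + Σwᵢ|y−yᵢ|, so x and y are optimised independently as 1-D weighted medians.
Total weight W = 680; half = 340.
x-coordinate, sorted with cumulative weight:
  x=1 (Epsilon, w=20) cum 20
  x=4 (Beta, w=25) cum 45
  x=7 (Zeta, w=50) cum 95
  x=8 (Alpha, w=55) cum 150
  x=9 (Delta, w=50) cum 200
  x=13 (Eta, w=125) cum 325
  x=14 (Gamma, w=55) cum 380  ← median
  x=15 (Theta, w=300) cum 680
⇒ x* = 14
y-coordinate, sorted with cumulative weight:
  y=0 (Alpha, w=55) cum 55
  y=0 (Eta, w=125) cum 180
  y=2 (Beta, w=25) cum 205
  y=4 (Theta, w=300) cum 505  ← median
  y=8 (Delta, w=50) cum 555
  y=8 (Zeta, w=50) cum 605
  y=9 (Gamma, w=55) cum 660
  y=9 (Epsilon, w=20) cum 680
⇒ y* = 4

(14, 4)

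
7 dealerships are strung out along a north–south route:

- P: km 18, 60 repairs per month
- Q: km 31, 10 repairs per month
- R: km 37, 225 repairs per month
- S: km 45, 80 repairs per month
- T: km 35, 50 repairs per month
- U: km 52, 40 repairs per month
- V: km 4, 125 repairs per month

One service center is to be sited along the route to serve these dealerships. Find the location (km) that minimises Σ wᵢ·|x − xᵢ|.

x = 37

For a sum of weighted absolute distances on a line, the optimum is the weighted median (not the mean). Total weight W = 590; half-weight = 295.
Sort by position and accumulate weight:
  km 4 (V, w=125) → cum 125
  km 18 (P, w=60) → cum 185
  km 31 (Q, w=10) → cum 195
  km 35 (T, w=50) → cum 245
  km 37 (R, w=225) → cum 470  ≥ 295 → median here
  km 45 (S, w=80) → cum 550
  km 52 (U, w=40) → cum 590
Optimal location: km 37.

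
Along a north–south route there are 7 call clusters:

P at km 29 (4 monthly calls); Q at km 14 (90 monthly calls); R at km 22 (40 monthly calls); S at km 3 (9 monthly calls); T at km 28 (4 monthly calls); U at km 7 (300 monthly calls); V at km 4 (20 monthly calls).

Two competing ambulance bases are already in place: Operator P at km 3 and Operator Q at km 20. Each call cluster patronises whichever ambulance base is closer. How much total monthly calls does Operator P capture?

The indifferent point is the midpoint (3+20)/2 = 11.5; call clusters left of it (closer to Operator P at 3) go to Operator P, those right go to Operator Q.
  S at 3 (w=9) → Operator P
  V at 4 (w=20) → Operator P
  U at 7 (w=300) → Operator P
  Q at 14 (w=90) → Operator Q
  R at 22 (w=40) → Operator Q
  T at 28 (w=4) → Operator Q
  P at 29 (w=4) → Operator Q
Operator P captures 329; Operator Q captures 138.

329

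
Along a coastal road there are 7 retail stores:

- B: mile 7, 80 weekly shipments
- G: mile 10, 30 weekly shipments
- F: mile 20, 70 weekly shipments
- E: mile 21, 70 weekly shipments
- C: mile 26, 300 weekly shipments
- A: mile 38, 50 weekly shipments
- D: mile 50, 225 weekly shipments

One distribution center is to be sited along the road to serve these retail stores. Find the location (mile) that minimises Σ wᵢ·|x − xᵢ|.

For a sum of weighted absolute distances on a line, the optimum is the weighted median (not the mean). Total weight W = 825; half-weight = 412.5.
Sort by position and accumulate weight:
  mile 7 (B, w=80) → cum 80
  mile 10 (G, w=30) → cum 110
  mile 20 (F, w=70) → cum 180
  mile 21 (E, w=70) → cum 250
  mile 26 (C, w=300) → cum 550  ≥ 412.5 → median here
  mile 38 (A, w=50) → cum 600
  mile 50 (D, w=225) → cum 825
Optimal location: mile 26.

x = 26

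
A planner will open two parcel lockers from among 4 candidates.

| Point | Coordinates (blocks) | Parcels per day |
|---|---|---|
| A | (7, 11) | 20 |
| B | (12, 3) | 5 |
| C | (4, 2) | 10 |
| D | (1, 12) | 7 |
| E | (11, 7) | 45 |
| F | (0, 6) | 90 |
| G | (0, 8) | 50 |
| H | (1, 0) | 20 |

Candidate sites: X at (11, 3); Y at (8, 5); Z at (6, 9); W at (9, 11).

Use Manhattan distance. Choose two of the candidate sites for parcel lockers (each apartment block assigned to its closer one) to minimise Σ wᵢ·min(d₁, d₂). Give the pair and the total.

{X, Z}, total 1801

Evaluate every pair (each demand assigned to the nearer of the two):
  {X, Z}: total = 1801
  {Y, Z}: total = 1841
  {Z, W}: total = 1951
  {Y, W}: total = 2028
  {X, Y}: total = 2093
  {X, W}: total = 2488
Best pair: {X, Z} with total 1801.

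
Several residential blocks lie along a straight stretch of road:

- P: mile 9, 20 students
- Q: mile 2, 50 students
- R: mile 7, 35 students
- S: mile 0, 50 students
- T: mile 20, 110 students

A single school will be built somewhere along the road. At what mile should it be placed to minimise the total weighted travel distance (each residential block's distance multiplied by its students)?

x = 7

For a sum of weighted absolute distances on a line, the optimum is the weighted median (not the mean). Total weight W = 265; half-weight = 132.5.
Sort by position and accumulate weight:
  mile 0 (S, w=50) → cum 50
  mile 2 (Q, w=50) → cum 100
  mile 7 (R, w=35) → cum 135  ≥ 132.5 → median here
  mile 9 (P, w=20) → cum 155
  mile 20 (T, w=110) → cum 265
Optimal location: mile 7.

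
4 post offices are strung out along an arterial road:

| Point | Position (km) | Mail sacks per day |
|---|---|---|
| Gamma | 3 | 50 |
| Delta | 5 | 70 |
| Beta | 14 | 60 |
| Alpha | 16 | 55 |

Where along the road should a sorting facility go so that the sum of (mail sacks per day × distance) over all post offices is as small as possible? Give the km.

For a sum of weighted absolute distances on a line, the optimum is the weighted median (not the mean). Total weight W = 235; half-weight = 117.5.
Sort by position and accumulate weight:
  km 3 (Gamma, w=50) → cum 50
  km 5 (Delta, w=70) → cum 120  ≥ 117.5 → median here
  km 14 (Beta, w=60) → cum 180
  km 16 (Alpha, w=55) → cum 235
Optimal location: km 5.

x = 5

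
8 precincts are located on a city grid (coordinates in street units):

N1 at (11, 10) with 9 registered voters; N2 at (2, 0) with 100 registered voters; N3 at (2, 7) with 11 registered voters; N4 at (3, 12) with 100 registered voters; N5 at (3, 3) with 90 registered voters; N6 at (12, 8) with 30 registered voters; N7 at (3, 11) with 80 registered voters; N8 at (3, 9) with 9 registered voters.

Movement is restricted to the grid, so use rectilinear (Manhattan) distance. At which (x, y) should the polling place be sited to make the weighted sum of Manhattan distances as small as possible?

(3, 8)

Manhattan distance separates: Σwᵢ(|x−xᵢ|+|y−yᵢ|) = Σwᵢ|x−xᵢ| + Σwᵢ|y−yᵢ|, so x and y are optimised independently as 1-D weighted medians.
Total weight W = 429; half = 214.5.
x-coordinate, sorted with cumulative weight:
  x=2 (N2, w=100) cum 100
  x=2 (N3, w=11) cum 111
  x=3 (N4, w=100) cum 211
  x=3 (N5, w=90) cum 301  ← median
  x=3 (N7, w=80) cum 381
  x=3 (N8, w=9) cum 390
  x=11 (N1, w=9) cum 399
  x=12 (N6, w=30) cum 429
⇒ x* = 3
y-coordinate, sorted with cumulative weight:
  y=0 (N2, w=100) cum 100
  y=3 (N5, w=90) cum 190
  y=7 (N3, w=11) cum 201
  y=8 (N6, w=30) cum 231  ← median
  y=9 (N8, w=9) cum 240
  y=10 (N1, w=9) cum 249
  y=11 (N7, w=80) cum 329
  y=12 (N4, w=100) cum 429
⇒ y* = 8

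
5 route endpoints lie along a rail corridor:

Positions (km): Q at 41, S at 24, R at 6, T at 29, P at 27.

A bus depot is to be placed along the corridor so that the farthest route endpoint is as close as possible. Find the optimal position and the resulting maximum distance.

location 23.5, max distance 17.5

The 1-center on a line is the midpoint of the two extreme points: leftmost at 6, rightmost at 41.
Optimal location = (6 + 41)/2 = 23.5; maximum distance = (41 − 6)/2 = 17.5.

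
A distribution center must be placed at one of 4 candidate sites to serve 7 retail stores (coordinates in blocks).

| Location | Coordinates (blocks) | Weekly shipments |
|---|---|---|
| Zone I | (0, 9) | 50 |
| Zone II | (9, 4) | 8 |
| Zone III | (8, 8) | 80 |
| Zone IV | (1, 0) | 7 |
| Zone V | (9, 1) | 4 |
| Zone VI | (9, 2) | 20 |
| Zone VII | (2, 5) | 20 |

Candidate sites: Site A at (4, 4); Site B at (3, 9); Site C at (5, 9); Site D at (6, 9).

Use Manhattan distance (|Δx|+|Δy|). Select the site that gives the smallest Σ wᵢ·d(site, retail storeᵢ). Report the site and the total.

Site D, total 1106 blocks

Total weighted distance at each candidate:
  Site A (4, 4): total = 1411
  Site B (3, 9): total = 1211
  Site C (5, 9): total = 1141
  Site D (6, 9): total = 1106
Minimum is at Site D with total 1106 blocks.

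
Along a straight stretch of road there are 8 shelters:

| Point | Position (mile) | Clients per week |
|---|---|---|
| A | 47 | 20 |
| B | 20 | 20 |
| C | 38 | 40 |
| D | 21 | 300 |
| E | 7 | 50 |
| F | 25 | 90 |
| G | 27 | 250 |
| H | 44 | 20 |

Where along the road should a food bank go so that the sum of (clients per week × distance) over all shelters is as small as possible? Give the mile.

For a sum of weighted absolute distances on a line, the optimum is the weighted median (not the mean). Total weight W = 790; half-weight = 395.
Sort by position and accumulate weight:
  mile 7 (E, w=50) → cum 50
  mile 20 (B, w=20) → cum 70
  mile 21 (D, w=300) → cum 370
  mile 25 (F, w=90) → cum 460  ≥ 395 → median here
  mile 27 (G, w=250) → cum 710
  mile 38 (C, w=40) → cum 750
  mile 44 (H, w=20) → cum 770
  mile 47 (A, w=20) → cum 790
Optimal location: mile 25.

x = 25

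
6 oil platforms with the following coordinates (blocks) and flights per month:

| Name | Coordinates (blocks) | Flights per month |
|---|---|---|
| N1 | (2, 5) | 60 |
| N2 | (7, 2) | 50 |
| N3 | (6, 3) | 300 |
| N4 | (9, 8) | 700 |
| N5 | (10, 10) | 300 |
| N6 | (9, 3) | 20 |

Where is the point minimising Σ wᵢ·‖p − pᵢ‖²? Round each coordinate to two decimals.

The minimiser of Σwᵢ‖p−pᵢ‖² is the weighted centroid p* = (Σwᵢpᵢ)/(Σwᵢ).
Σwᵢ = 1430.
Σwᵢxᵢ = 60·2 + 50·7 + 300·6 + 700·9 + 300·10 + 20·9 = 11750.
Σwᵢyᵢ = 60·5 + 50·2 + 300·3 + 700·8 + 300·10 + 20·3 = 9960.
x* = 11750/1430 = 8.22, y* = 9960/1430 = 6.97.

(8.22, 6.97)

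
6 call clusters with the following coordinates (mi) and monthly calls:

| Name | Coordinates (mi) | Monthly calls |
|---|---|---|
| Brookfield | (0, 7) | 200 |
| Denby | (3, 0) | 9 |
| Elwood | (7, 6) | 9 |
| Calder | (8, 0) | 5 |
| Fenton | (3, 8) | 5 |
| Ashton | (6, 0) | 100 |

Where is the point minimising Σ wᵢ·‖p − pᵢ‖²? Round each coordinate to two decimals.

The minimiser of Σwᵢ‖p−pᵢ‖² is the weighted centroid p* = (Σwᵢpᵢ)/(Σwᵢ).
Σwᵢ = 328.
Σwᵢxᵢ = 200·0 + 9·3 + 9·7 + 5·8 + 5·3 + 100·6 = 745.
Σwᵢyᵢ = 200·7 + 9·0 + 9·6 + 5·0 + 5·8 + 100·0 = 1494.
x* = 745/328 = 2.27, y* = 1494/328 = 4.55.

(2.27, 4.55)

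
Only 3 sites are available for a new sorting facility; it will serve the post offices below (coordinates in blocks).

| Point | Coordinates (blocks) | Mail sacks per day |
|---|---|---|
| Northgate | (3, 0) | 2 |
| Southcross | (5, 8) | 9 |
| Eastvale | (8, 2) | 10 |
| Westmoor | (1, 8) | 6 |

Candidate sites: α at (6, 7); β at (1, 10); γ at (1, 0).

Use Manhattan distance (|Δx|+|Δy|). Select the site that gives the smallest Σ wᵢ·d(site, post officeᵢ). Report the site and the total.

Total weighted distance at each candidate:
  α (6, 7): total = 144
  β (1, 10): total = 240
  γ (1, 0): total = 250
Minimum is at α with total 144 blocks.

α, total 144 blocks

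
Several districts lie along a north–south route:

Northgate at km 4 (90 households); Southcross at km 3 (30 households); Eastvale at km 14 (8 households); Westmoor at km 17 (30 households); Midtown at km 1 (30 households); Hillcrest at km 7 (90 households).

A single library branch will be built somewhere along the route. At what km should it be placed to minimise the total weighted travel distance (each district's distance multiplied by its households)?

For a sum of weighted absolute distances on a line, the optimum is the weighted median (not the mean). Total weight W = 278; half-weight = 139.
Sort by position and accumulate weight:
  km 1 (Midtown, w=30) → cum 30
  km 3 (Southcross, w=30) → cum 60
  km 4 (Northgate, w=90) → cum 150  ≥ 139 → median here
  km 7 (Hillcrest, w=90) → cum 240
  km 14 (Eastvale, w=8) → cum 248
  km 17 (Westmoor, w=30) → cum 278
Optimal location: km 4.

x = 4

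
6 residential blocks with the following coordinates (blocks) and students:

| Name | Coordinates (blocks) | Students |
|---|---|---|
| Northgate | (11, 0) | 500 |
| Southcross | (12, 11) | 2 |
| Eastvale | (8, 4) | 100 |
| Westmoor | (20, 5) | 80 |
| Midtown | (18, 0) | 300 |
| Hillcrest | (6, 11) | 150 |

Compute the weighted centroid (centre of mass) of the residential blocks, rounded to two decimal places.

(12.57, 2.18)

The minimiser of Σwᵢ‖p−pᵢ‖² is the weighted centroid p* = (Σwᵢpᵢ)/(Σwᵢ).
Σwᵢ = 1132.
Σwᵢxᵢ = 500·11 + 2·12 + 100·8 + 80·20 + 300·18 + 150·6 = 14224.
Σwᵢyᵢ = 500·0 + 2·11 + 100·4 + 80·5 + 300·0 + 150·11 = 2472.
x* = 14224/1132 = 12.57, y* = 2472/1132 = 2.18.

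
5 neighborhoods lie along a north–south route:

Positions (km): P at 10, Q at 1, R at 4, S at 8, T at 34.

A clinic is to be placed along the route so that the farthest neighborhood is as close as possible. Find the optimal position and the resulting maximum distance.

location 17.5, max distance 16.5

The 1-center on a line is the midpoint of the two extreme points: leftmost at 1, rightmost at 34.
Optimal location = (1 + 34)/2 = 17.5; maximum distance = (34 − 1)/2 = 16.5.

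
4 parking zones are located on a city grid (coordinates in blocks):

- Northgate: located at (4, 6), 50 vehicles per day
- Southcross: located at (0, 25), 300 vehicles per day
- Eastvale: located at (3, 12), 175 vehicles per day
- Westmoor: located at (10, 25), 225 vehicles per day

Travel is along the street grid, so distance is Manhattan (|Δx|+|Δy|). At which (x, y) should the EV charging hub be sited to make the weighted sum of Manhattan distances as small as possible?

(3, 25)

Manhattan distance separates: Σwᵢ(|x−xᵢ|+|y−yᵢ|) = Σwᵢ|x−xᵢ| + Σwᵢ|y−yᵢ|, so x and y are optimised independently as 1-D weighted medians.
Total weight W = 750; half = 375.
x-coordinate, sorted with cumulative weight:
  x=0 (Southcross, w=300) cum 300
  x=3 (Eastvale, w=175) cum 475  ← median
  x=4 (Northgate, w=50) cum 525
  x=10 (Westmoor, w=225) cum 750
⇒ x* = 3
y-coordinate, sorted with cumulative weight:
  y=6 (Northgate, w=50) cum 50
  y=12 (Eastvale, w=175) cum 225
  y=25 (Southcross, w=300) cum 525  ← median
  y=25 (Westmoor, w=225) cum 750
⇒ y* = 25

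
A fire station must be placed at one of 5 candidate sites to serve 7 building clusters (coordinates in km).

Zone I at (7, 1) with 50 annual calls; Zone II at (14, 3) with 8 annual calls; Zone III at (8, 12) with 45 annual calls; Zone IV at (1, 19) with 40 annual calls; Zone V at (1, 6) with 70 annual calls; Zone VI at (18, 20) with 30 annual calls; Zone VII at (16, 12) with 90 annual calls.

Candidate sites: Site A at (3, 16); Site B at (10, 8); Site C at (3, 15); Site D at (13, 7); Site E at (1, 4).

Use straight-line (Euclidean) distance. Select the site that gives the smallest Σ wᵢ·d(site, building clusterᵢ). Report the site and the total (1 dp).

Total weighted distance at each candidate:
  Site A (3, 16): total = 3748.5
  Site B (10, 8): total = 2928.8
  Site C (3, 15): total = 3620.0
  Site D (13, 7): total = 3239.8
  Site E (1, 4): total = 3888.4
Minimum is at Site B with total 2928.8 km.

Site B, total 2928.8 km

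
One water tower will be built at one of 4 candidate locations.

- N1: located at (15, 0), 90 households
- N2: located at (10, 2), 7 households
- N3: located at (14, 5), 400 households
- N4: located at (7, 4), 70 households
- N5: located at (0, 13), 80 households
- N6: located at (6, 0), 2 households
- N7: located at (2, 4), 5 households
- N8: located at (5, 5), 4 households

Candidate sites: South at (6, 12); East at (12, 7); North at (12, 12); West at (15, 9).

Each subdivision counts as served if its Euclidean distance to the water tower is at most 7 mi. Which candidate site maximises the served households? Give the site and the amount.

East, covering 477

Coverage radius r = 7 mi; a point is covered iff (Δx)²+(Δy)² ≤ 7² = 49.
  South (6, 12): covers {N5} → 80
  East (12, 7): covers {N2, N3, N4} → 477
  North (12, 12): covers {none} → 0
  West (15, 9): covers {N3} → 400
Maximum coverage at East: 477 households.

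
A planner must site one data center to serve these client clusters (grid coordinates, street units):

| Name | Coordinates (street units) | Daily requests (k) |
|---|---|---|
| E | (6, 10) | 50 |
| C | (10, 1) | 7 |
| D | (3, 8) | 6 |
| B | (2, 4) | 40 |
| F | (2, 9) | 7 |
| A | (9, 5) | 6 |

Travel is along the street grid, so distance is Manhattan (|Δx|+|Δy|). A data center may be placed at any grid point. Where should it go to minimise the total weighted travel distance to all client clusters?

(6, 8)

Manhattan distance separates: Σwᵢ(|x−xᵢ|+|y−yᵢ|) = Σwᵢ|x−xᵢ| + Σwᵢ|y−yᵢ|, so x and y are optimised independently as 1-D weighted medians.
Total weight W = 116; half = 58.
x-coordinate, sorted with cumulative weight:
  x=2 (B, w=40) cum 40
  x=2 (F, w=7) cum 47
  x=3 (D, w=6) cum 53
  x=6 (E, w=50) cum 103  ← median
  x=9 (A, w=6) cum 109
  x=10 (C, w=7) cum 116
⇒ x* = 6
y-coordinate, sorted with cumulative weight:
  y=1 (C, w=7) cum 7
  y=4 (B, w=40) cum 47
  y=5 (A, w=6) cum 53
  y=8 (D, w=6) cum 59  ← median
  y=9 (F, w=7) cum 66
  y=10 (E, w=50) cum 116
⇒ y* = 8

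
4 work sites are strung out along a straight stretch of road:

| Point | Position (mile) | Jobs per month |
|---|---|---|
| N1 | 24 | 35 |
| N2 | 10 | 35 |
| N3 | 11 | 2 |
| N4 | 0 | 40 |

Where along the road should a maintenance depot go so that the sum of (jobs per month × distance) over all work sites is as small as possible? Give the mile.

For a sum of weighted absolute distances on a line, the optimum is the weighted median (not the mean). Total weight W = 112; half-weight = 56.
Sort by position and accumulate weight:
  mile 0 (N4, w=40) → cum 40
  mile 10 (N2, w=35) → cum 75  ≥ 56 → median here
  mile 11 (N3, w=2) → cum 77
  mile 24 (N1, w=35) → cum 112
Optimal location: mile 10.

x = 10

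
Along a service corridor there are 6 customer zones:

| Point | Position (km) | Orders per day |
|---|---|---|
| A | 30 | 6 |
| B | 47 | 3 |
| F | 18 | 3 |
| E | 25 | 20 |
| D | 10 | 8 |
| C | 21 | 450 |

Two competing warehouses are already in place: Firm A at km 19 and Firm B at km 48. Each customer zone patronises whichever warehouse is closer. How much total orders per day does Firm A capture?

487

The indifferent point is the midpoint (19+48)/2 = 33.5; customer zones left of it (closer to Firm A at 19) go to Firm A, those right go to Firm B.
  D at 10 (w=8) → Firm A
  F at 18 (w=3) → Firm A
  C at 21 (w=450) → Firm A
  E at 25 (w=20) → Firm A
  A at 30 (w=6) → Firm A
  B at 47 (w=3) → Firm B
Firm A captures 487; Firm B captures 3.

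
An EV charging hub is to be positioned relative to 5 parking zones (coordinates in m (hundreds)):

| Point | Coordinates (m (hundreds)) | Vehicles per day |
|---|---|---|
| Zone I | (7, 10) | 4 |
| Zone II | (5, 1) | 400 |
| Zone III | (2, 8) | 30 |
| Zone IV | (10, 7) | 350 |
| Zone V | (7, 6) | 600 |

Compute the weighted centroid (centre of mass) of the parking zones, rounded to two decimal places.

(7.07, 4.86)

The minimiser of Σwᵢ‖p−pᵢ‖² is the weighted centroid p* = (Σwᵢpᵢ)/(Σwᵢ).
Σwᵢ = 1384.
Σwᵢxᵢ = 4·7 + 400·5 + 30·2 + 350·10 + 600·7 = 9788.
Σwᵢyᵢ = 4·10 + 400·1 + 30·8 + 350·7 + 600·6 = 6730.
x* = 9788/1384 = 7.07, y* = 6730/1384 = 4.86.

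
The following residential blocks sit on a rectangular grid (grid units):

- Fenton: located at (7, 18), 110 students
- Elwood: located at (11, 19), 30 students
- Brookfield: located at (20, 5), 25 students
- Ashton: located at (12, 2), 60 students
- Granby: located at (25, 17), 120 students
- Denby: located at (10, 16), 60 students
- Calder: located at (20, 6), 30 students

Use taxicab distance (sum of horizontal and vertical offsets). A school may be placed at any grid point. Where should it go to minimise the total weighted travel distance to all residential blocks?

(12, 17)

Manhattan distance separates: Σwᵢ(|x−xᵢ|+|y−yᵢ|) = Σwᵢ|x−xᵢ| + Σwᵢ|y−yᵢ|, so x and y are optimised independently as 1-D weighted medians.
Total weight W = 435; half = 217.5.
x-coordinate, sorted with cumulative weight:
  x=7 (Fenton, w=110) cum 110
  x=10 (Denby, w=60) cum 170
  x=11 (Elwood, w=30) cum 200
  x=12 (Ashton, w=60) cum 260  ← median
  x=20 (Brookfield, w=25) cum 285
  x=20 (Calder, w=30) cum 315
  x=25 (Granby, w=120) cum 435
⇒ x* = 12
y-coordinate, sorted with cumulative weight:
  y=2 (Ashton, w=60) cum 60
  y=5 (Brookfield, w=25) cum 85
  y=6 (Calder, w=30) cum 115
  y=16 (Denby, w=60) cum 175
  y=17 (Granby, w=120) cum 295  ← median
  y=18 (Fenton, w=110) cum 405
  y=19 (Elwood, w=30) cum 435
⇒ y* = 17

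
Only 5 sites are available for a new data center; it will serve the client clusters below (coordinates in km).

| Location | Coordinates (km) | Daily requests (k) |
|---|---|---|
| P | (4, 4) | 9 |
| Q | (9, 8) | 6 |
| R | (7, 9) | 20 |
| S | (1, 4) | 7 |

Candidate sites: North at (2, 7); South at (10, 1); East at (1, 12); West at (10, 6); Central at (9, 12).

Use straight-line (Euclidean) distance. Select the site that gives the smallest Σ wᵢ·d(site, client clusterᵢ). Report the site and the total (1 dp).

Total weighted distance at each candidate:
  North (2, 7): total = 204.7
  South (10, 1): total = 340.1
  East (1, 12): total = 320.7
  West (10, 6): total = 219.7
  Central (9, 12): total = 260.2
Minimum is at North with total 204.7 km.

North, total 204.7 km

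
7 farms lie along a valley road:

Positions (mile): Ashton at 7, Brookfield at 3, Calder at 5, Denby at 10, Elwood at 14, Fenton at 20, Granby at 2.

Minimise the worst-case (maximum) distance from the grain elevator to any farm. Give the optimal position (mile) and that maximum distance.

location 11, max distance 9

The 1-center on a line is the midpoint of the two extreme points: leftmost at 2, rightmost at 20.
Optimal location = (2 + 20)/2 = 11; maximum distance = (20 − 2)/2 = 9.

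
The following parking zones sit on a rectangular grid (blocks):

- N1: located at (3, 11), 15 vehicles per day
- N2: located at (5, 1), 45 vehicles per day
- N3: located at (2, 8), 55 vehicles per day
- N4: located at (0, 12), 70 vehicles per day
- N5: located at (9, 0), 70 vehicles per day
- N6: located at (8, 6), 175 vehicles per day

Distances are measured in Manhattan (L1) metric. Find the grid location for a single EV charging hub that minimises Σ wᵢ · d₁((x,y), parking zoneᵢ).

Manhattan distance separates: Σwᵢ(|x−xᵢ|+|y−yᵢ|) = Σwᵢ|x−xᵢ| + Σwᵢ|y−yᵢ|, so x and y are optimised independently as 1-D weighted medians.
Total weight W = 430; half = 215.
x-coordinate, sorted with cumulative weight:
  x=0 (N4, w=70) cum 70
  x=2 (N3, w=55) cum 125
  x=3 (N1, w=15) cum 140
  x=5 (N2, w=45) cum 185
  x=8 (N6, w=175) cum 360  ← median
  x=9 (N5, w=70) cum 430
⇒ x* = 8
y-coordinate, sorted with cumulative weight:
  y=0 (N5, w=70) cum 70
  y=1 (N2, w=45) cum 115
  y=6 (N6, w=175) cum 290  ← median
  y=8 (N3, w=55) cum 345
  y=11 (N1, w=15) cum 360
  y=12 (N4, w=70) cum 430
⇒ y* = 6

(8, 6)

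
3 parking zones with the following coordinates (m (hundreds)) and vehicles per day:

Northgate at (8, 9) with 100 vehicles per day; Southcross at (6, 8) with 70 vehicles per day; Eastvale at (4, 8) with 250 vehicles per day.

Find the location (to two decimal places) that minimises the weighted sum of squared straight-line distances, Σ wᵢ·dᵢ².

(5.29, 8.24)

The minimiser of Σwᵢ‖p−pᵢ‖² is the weighted centroid p* = (Σwᵢpᵢ)/(Σwᵢ).
Σwᵢ = 420.
Σwᵢxᵢ = 100·8 + 70·6 + 250·4 = 2220.
Σwᵢyᵢ = 100·9 + 70·8 + 250·8 = 3460.
x* = 2220/420 = 5.29, y* = 3460/420 = 8.24.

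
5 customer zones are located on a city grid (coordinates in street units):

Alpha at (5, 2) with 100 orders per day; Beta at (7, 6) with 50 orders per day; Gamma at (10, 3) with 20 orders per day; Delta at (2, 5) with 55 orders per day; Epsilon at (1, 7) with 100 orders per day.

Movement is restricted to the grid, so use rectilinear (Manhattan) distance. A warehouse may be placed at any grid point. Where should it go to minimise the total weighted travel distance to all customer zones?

(5, 5)

Manhattan distance separates: Σwᵢ(|x−xᵢ|+|y−yᵢ|) = Σwᵢ|x−xᵢ| + Σwᵢ|y−yᵢ|, so x and y are optimised independently as 1-D weighted medians.
Total weight W = 325; half = 162.5.
x-coordinate, sorted with cumulative weight:
  x=1 (Epsilon, w=100) cum 100
  x=2 (Delta, w=55) cum 155
  x=5 (Alpha, w=100) cum 255  ← median
  x=7 (Beta, w=50) cum 305
  x=10 (Gamma, w=20) cum 325
⇒ x* = 5
y-coordinate, sorted with cumulative weight:
  y=2 (Alpha, w=100) cum 100
  y=3 (Gamma, w=20) cum 120
  y=5 (Delta, w=55) cum 175  ← median
  y=6 (Beta, w=50) cum 225
  y=7 (Epsilon, w=100) cum 325
⇒ y* = 5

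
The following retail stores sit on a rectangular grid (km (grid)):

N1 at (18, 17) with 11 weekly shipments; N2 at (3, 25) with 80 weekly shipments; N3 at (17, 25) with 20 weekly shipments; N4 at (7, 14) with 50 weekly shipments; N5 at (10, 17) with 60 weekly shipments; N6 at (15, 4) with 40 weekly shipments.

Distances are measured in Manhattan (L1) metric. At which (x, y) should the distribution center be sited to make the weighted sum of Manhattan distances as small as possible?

Manhattan distance separates: Σwᵢ(|x−xᵢ|+|y−yᵢ|) = Σwᵢ|x−xᵢ| + Σwᵢ|y−yᵢ|, so x and y are optimised independently as 1-D weighted medians.
Total weight W = 261; half = 130.5.
x-coordinate, sorted with cumulative weight:
  x=3 (N2, w=80) cum 80
  x=7 (N4, w=50) cum 130
  x=10 (N5, w=60) cum 190  ← median
  x=15 (N6, w=40) cum 230
  x=17 (N3, w=20) cum 250
  x=18 (N1, w=11) cum 261
⇒ x* = 10
y-coordinate, sorted with cumulative weight:
  y=4 (N6, w=40) cum 40
  y=14 (N4, w=50) cum 90
  y=17 (N1, w=11) cum 101
  y=17 (N5, w=60) cum 161  ← median
  y=25 (N2, w=80) cum 241
  y=25 (N3, w=20) cum 261
⇒ y* = 17

(10, 17)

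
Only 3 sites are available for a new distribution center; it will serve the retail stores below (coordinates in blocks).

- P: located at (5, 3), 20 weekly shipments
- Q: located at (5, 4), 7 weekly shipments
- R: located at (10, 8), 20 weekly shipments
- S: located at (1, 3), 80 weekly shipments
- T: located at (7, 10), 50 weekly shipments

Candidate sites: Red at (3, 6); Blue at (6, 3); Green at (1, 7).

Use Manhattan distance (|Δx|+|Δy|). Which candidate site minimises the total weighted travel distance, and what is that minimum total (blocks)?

Total weighted distance at each candidate:
  Red (3, 6): total = 1108
  Blue (6, 3): total = 1014
  Green (1, 7): total = 1179
Minimum is at Blue with total 1014 blocks.

Blue, total 1014 blocks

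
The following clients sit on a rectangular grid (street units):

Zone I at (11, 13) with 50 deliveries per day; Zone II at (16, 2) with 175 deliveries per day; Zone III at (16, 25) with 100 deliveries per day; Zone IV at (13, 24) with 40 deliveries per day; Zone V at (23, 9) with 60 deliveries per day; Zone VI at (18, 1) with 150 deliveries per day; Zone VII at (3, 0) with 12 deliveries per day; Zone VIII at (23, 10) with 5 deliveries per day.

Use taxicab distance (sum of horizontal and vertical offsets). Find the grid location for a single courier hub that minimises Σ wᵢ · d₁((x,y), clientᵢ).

Manhattan distance separates: Σwᵢ(|x−xᵢ|+|y−yᵢ|) = Σwᵢ|x−xᵢ| + Σwᵢ|y−yᵢ|, so x and y are optimised independently as 1-D weighted medians.
Total weight W = 592; half = 296.
x-coordinate, sorted with cumulative weight:
  x=3 (Zone VII, w=12) cum 12
  x=11 (Zone I, w=50) cum 62
  x=13 (Zone IV, w=40) cum 102
  x=16 (Zone II, w=175) cum 277
  x=16 (Zone III, w=100) cum 377  ← median
  x=18 (Zone VI, w=150) cum 527
  x=23 (Zone V, w=60) cum 587
  x=23 (Zone VIII, w=5) cum 592
⇒ x* = 16
y-coordinate, sorted with cumulative weight:
  y=0 (Zone VII, w=12) cum 12
  y=1 (Zone VI, w=150) cum 162
  y=2 (Zone II, w=175) cum 337  ← median
  y=9 (Zone V, w=60) cum 397
  y=10 (Zone VIII, w=5) cum 402
  y=13 (Zone I, w=50) cum 452
  y=24 (Zone IV, w=40) cum 492
  y=25 (Zone III, w=100) cum 592
⇒ y* = 2

(16, 2)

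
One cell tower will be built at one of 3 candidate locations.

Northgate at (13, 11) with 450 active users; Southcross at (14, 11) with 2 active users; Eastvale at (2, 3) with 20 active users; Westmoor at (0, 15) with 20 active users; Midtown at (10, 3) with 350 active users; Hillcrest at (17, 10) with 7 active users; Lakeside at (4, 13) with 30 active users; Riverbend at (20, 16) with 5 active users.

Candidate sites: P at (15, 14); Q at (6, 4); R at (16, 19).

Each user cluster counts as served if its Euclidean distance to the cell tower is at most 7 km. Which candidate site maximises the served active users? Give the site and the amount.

P, covering 464

Coverage radius r = 7 km; a point is covered iff (Δx)²+(Δy)² ≤ 7² = 49.
  P (15, 14): covers {Northgate, Southcross, Hillcrest, Riverbend} → 464
  Q (6, 4): covers {Eastvale, Midtown} → 370
  R (16, 19): covers {Riverbend} → 5
Maximum coverage at P: 464 active users.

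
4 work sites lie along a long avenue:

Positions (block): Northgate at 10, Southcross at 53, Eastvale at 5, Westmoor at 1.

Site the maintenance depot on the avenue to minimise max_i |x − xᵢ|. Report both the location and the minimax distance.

location 27, max distance 26

The 1-center on a line is the midpoint of the two extreme points: leftmost at 1, rightmost at 53.
Optimal location = (1 + 53)/2 = 27; maximum distance = (53 − 1)/2 = 26.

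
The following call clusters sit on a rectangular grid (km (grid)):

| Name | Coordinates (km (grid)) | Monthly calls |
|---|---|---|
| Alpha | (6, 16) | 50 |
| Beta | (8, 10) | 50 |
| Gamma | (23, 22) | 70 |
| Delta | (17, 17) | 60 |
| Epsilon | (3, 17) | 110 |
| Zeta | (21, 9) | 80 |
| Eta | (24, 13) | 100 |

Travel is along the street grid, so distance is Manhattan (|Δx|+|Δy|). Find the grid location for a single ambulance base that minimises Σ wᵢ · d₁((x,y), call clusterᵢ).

Manhattan distance separates: Σwᵢ(|x−xᵢ|+|y−yᵢ|) = Σwᵢ|x−xᵢ| + Σwᵢ|y−yᵢ|, so x and y are optimised independently as 1-D weighted medians.
Total weight W = 520; half = 260.
x-coordinate, sorted with cumulative weight:
  x=3 (Epsilon, w=110) cum 110
  x=6 (Alpha, w=50) cum 160
  x=8 (Beta, w=50) cum 210
  x=17 (Delta, w=60) cum 270  ← median
  x=21 (Zeta, w=80) cum 350
  x=23 (Gamma, w=70) cum 420
  x=24 (Eta, w=100) cum 520
⇒ x* = 17
y-coordinate, sorted with cumulative weight:
  y=9 (Zeta, w=80) cum 80
  y=10 (Beta, w=50) cum 130
  y=13 (Eta, w=100) cum 230
  y=16 (Alpha, w=50) cum 280  ← median
  y=17 (Delta, w=60) cum 340
  y=17 (Epsilon, w=110) cum 450
  y=22 (Gamma, w=70) cum 520
⇒ y* = 16

(17, 16)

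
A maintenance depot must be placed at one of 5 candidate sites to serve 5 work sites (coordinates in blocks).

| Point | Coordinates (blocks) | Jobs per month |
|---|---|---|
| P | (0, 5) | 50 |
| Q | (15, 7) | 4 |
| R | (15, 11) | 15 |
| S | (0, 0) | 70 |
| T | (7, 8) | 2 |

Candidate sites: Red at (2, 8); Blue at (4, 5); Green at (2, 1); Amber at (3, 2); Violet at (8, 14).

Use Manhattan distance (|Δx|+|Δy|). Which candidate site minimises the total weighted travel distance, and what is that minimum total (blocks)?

Green, total 955 blocks

Total weighted distance at each candidate:
  Red (2, 8): total = 1256
  Blue (4, 5): total = 1149
  Green (2, 1): total = 955
  Amber (3, 2): total = 1053
  Violet (8, 14): total = 2610
Minimum is at Green with total 955 blocks.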